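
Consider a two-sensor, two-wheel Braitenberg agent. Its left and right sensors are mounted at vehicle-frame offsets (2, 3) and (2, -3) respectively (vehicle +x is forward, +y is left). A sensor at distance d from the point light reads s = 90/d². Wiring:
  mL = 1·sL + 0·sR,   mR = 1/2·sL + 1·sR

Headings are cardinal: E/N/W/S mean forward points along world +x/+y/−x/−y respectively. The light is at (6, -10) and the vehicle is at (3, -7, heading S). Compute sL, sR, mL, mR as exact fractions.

90 90/37 90 1755/37

left sensor world pos  = (6, -9); dL² = 1
right sensor world pos = (0, -9); dR² = 37
sL = 90/1 = 90
sR = 90/37 = 90/37
mL = 1·sL + 0·sR = 90
mR = 1/2·sL + 1·sR = 1755/37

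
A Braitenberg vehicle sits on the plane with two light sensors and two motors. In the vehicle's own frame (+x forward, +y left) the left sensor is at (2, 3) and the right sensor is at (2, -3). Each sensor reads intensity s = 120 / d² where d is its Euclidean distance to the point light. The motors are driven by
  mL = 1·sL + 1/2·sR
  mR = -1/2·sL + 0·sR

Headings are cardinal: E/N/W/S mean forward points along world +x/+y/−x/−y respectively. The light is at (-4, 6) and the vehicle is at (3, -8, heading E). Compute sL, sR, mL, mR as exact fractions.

left sensor world pos  = (5, -5); dL² = 202
right sensor world pos = (5, -11); dR² = 370
sL = 120/202 = 60/101
sR = 120/370 = 12/37
mL = 1·sL + 1/2·sR = 2826/3737
mR = -1/2·sL + 0·sR = -30/101

60/101 12/37 2826/3737 -30/101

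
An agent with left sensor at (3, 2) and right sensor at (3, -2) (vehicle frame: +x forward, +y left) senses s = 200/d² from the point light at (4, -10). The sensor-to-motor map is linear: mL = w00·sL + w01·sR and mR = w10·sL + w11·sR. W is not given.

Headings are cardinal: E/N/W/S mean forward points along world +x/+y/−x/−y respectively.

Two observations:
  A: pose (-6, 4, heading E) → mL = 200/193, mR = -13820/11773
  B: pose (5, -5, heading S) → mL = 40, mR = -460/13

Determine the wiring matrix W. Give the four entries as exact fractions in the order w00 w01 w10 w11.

0 1 -1 -1/2

obs A: pose=(-6,4,E) → sL=40/61, sR=200/193, mL=200/193, mR=-13820/11773
obs B: pose=(5,-5,S) → sL=200/13, sR=40, mL=40, mR=-460/13
sensor matrix S = [[40/61, 200/193], [200/13, 40]]; det S = 1574400/153049
solve [mL_A; mL_B] = S·[w00; w01] and [mR_A; mR_B] = S·[w10; w11]:
  w00 = 0, w01 = 1, w10 = -1, w11 = -1/2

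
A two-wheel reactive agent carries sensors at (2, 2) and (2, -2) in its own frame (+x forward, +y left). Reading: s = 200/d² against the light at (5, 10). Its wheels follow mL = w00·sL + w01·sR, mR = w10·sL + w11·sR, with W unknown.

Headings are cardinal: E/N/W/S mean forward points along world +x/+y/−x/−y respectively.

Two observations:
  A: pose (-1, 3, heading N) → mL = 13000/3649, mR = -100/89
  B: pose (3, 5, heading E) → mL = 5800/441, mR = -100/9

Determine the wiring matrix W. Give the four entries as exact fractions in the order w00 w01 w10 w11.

1/2 1/2 -1/2 0

obs A: pose=(-1,3,N) → sL=200/89, sR=200/41, mL=13000/3649, mR=-100/89
obs B: pose=(3,5,E) → sL=200/9, sR=200/49, mL=5800/441, mR=-100/9
sensor matrix S = [[200/89, 200/41], [200/9, 200/49]]; det S = -159680000/1609209
solve [mL_A; mL_B] = S·[w00; w01] and [mR_A; mR_B] = S·[w10; w11]:
  w00 = 1/2, w01 = 1/2, w10 = -1/2, w11 = 0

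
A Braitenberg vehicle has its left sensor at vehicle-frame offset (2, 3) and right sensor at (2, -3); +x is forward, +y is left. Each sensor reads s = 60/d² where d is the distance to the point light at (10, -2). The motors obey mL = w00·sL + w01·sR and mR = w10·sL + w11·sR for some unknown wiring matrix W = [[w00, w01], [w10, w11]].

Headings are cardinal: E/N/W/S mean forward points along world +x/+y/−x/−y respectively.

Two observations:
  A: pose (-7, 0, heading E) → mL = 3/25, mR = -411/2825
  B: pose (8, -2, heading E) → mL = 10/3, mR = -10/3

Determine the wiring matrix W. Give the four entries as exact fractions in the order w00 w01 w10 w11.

1/2 0 1/2 -1

obs A: pose=(-7,0,E) → sL=6/25, sR=30/113, mL=3/25, mR=-411/2825
obs B: pose=(8,-2,E) → sL=20/3, sR=20/3, mL=10/3, mR=-10/3
sensor matrix S = [[6/25, 30/113], [20/3, 20/3]]; det S = -96/565
solve [mL_A; mL_B] = S·[w00; w01] and [mR_A; mR_B] = S·[w10; w11]:
  w00 = 1/2, w01 = 0, w10 = 1/2, w11 = -1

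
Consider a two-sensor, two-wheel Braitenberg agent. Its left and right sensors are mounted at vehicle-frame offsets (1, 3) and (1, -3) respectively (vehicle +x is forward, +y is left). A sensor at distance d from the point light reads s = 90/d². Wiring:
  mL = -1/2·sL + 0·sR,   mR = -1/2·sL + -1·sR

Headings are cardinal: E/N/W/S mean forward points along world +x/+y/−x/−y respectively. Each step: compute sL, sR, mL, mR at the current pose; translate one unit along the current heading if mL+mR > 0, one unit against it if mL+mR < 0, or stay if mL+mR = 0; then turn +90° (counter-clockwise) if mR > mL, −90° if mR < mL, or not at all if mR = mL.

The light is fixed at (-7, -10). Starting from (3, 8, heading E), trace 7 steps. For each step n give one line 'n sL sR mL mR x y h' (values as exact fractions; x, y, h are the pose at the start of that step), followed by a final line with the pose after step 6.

0 45/281 45/173 -45/562 -33075/97226 3 8 E
1 90/433 18/65 -45/433 -10719/28145 2 8 S
2 9/32 45/274 -9/64 -2673/8768 2 9 W
3 90/449 90/569 -45/449 -66015/255481 3 9 N
4 45/281 45/173 -45/562 -33075/97226 3 8 E
5 90/433 18/65 -45/433 -10719/28145 2 8 S
6 9/32 45/274 -9/64 -2673/8768 2 9 W
final 3 9 N

n=0: pose=(3,8,E); sL=45/281, sR=45/173; mL=-45/562, mR=-33075/97226; mL+mR=-20430/48613 → advance -1; mR−mL=-45/173 → turn -1·90°
n=1: pose=(2,8,S); sL=90/433, sR=18/65; mL=-45/433, mR=-10719/28145; mL+mR=-13644/28145 → advance -1; mR−mL=-18/65 → turn -1·90°
n=2: pose=(2,9,W); sL=9/32, sR=45/274; mL=-9/64, mR=-2673/8768; mL+mR=-1953/4384 → advance -1; mR−mL=-45/274 → turn -1·90°
n=3: pose=(3,9,N); sL=90/449, sR=90/569; mL=-45/449, mR=-66015/255481; mL+mR=-91620/255481 → advance -1; mR−mL=-90/569 → turn -1·90°
n=4: pose=(3,8,E); sL=45/281, sR=45/173; mL=-45/562, mR=-33075/97226; mL+mR=-20430/48613 → advance -1; mR−mL=-45/173 → turn -1·90°
n=5: pose=(2,8,S); sL=90/433, sR=18/65; mL=-45/433, mR=-10719/28145; mL+mR=-13644/28145 → advance -1; mR−mL=-18/65 → turn -1·90°
n=6: pose=(2,9,W); sL=9/32, sR=45/274; mL=-9/64, mR=-2673/8768; mL+mR=-1953/4384 → advance -1; mR−mL=-45/274 → turn -1·90°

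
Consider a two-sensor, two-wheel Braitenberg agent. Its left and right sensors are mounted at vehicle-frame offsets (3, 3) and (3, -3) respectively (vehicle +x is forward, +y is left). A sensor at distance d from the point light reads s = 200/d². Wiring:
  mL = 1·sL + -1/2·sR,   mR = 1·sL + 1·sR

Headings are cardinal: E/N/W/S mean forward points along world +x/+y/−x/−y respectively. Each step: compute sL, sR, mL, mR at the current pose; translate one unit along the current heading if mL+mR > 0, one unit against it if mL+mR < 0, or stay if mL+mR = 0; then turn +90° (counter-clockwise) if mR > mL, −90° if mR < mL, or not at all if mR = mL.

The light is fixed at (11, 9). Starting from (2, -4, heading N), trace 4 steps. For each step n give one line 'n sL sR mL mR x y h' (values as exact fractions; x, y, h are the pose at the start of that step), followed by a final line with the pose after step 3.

n=0: pose=(2,-4,N); sL=50/61, sR=25/17; mL=175/2074, mR=2375/1037; mL+mR=4925/2074 → advance +1; mR−mL=75/34 → turn +1·90°
n=1: pose=(2,-3,W); sL=200/369, sR=8/9; mL=4/41, mR=176/123; mL+mR=188/123 → advance +1; mR−mL=4/3 → turn +1·90°
n=2: pose=(1,-3,S); sL=100/137, sR=100/197; mL=12850/26989, mR=33400/26989; mL+mR=46250/26989 → advance +1; mR−mL=150/197 → turn +1·90°
n=3: pose=(1,-4,E); sL=200/149, sR=40/61; mL=9220/9089, mR=18160/9089; mL+mR=27380/9089 → advance +1; mR−mL=60/61 → turn +1·90°

0 50/61 25/17 175/2074 2375/1037 2 -4 N
1 200/369 8/9 4/41 176/123 2 -3 W
2 100/137 100/197 12850/26989 33400/26989 1 -3 S
3 200/149 40/61 9220/9089 18160/9089 1 -4 E
final 2 -4 N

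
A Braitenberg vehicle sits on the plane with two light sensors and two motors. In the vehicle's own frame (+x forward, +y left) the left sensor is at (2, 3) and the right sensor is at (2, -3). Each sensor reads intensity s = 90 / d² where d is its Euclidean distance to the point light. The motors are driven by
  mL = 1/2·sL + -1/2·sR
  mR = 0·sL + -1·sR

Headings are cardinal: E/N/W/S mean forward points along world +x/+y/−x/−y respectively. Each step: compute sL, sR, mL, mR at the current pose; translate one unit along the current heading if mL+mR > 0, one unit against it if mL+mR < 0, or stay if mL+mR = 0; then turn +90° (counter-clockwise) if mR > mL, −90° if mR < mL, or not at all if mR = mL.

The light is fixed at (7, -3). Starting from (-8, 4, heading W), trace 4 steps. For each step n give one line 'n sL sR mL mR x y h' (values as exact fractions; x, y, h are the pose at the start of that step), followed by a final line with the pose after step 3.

0 18/61 90/389 756/23729 -90/389 -8 4 W
1 9/37 45/101 -378/3737 -45/101 -7 4 N
2 2/5 10/17 -8/85 -10/17 -7 3 E
3 9/16 9/34 81/544 -9/34 -8 3 S
final -8 4 W

n=0: pose=(-8,4,W); sL=18/61, sR=90/389; mL=756/23729, mR=-90/389; mL+mR=-4734/23729 → advance -1; mR−mL=-6246/23729 → turn -1·90°
n=1: pose=(-7,4,N); sL=9/37, sR=45/101; mL=-378/3737, mR=-45/101; mL+mR=-2043/3737 → advance -1; mR−mL=-1287/3737 → turn -1·90°
n=2: pose=(-7,3,E); sL=2/5, sR=10/17; mL=-8/85, mR=-10/17; mL+mR=-58/85 → advance -1; mR−mL=-42/85 → turn -1·90°
n=3: pose=(-8,3,S); sL=9/16, sR=9/34; mL=81/544, mR=-9/34; mL+mR=-63/544 → advance -1; mR−mL=-225/544 → turn -1·90°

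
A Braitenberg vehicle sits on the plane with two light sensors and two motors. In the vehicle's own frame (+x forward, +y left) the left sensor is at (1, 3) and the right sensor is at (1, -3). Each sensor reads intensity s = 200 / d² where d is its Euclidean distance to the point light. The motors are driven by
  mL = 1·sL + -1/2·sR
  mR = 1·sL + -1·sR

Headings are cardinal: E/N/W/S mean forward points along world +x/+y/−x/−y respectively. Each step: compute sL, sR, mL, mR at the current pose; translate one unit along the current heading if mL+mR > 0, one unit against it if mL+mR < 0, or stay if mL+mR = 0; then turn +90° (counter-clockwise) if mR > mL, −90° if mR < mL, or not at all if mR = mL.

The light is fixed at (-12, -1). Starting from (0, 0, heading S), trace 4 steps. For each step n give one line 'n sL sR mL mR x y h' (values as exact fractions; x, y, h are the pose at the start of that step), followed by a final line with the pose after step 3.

0 8/9 200/81 -28/81 -128/81 0 0 S
1 100/61 100/73 4250/4453 1200/4453 0 1 W
2 200/73 40/41 6740/2993 5280/2993 -1 1 N
3 10/9 25/18 5/12 -5/18 -1 2 E
final 0 2 S

n=0: pose=(0,0,S); sL=8/9, sR=200/81; mL=-28/81, mR=-128/81; mL+mR=-52/27 → advance -1; mR−mL=-100/81 → turn -1·90°
n=1: pose=(0,1,W); sL=100/61, sR=100/73; mL=4250/4453, mR=1200/4453; mL+mR=5450/4453 → advance +1; mR−mL=-50/73 → turn -1·90°
n=2: pose=(-1,1,N); sL=200/73, sR=40/41; mL=6740/2993, mR=5280/2993; mL+mR=12020/2993 → advance +1; mR−mL=-20/41 → turn -1·90°
n=3: pose=(-1,2,E); sL=10/9, sR=25/18; mL=5/12, mR=-5/18; mL+mR=5/36 → advance +1; mR−mL=-25/36 → turn -1·90°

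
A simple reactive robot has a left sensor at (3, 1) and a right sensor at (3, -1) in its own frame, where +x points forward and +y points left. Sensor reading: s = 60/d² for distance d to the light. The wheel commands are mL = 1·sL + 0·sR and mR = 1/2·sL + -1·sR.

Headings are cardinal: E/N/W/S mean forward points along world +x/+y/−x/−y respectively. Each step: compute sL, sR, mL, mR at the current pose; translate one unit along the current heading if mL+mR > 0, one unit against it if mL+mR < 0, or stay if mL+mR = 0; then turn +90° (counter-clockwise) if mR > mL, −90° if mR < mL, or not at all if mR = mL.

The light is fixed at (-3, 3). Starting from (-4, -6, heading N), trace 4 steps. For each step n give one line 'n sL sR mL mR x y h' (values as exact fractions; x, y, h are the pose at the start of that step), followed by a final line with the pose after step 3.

0 3/2 5/3 3/2 -11/12 -4 -6 N
1 60/53 12/17 60/53 -126/901 -4 -5 E
2 30/61 30/61 30/61 -15/61 -3 -5 S
3 60/109 60/73 60/109 -4350/7957 -3 -6 W
final -4 -6 N

n=0: pose=(-4,-6,N); sL=3/2, sR=5/3; mL=3/2, mR=-11/12; mL+mR=7/12 → advance +1; mR−mL=-29/12 → turn -1·90°
n=1: pose=(-4,-5,E); sL=60/53, sR=12/17; mL=60/53, mR=-126/901; mL+mR=894/901 → advance +1; mR−mL=-1146/901 → turn -1·90°
n=2: pose=(-3,-5,S); sL=30/61, sR=30/61; mL=30/61, mR=-15/61; mL+mR=15/61 → advance +1; mR−mL=-45/61 → turn -1·90°
n=3: pose=(-3,-6,W); sL=60/109, sR=60/73; mL=60/109, mR=-4350/7957; mL+mR=30/7957 → advance +1; mR−mL=-8730/7957 → turn -1·90°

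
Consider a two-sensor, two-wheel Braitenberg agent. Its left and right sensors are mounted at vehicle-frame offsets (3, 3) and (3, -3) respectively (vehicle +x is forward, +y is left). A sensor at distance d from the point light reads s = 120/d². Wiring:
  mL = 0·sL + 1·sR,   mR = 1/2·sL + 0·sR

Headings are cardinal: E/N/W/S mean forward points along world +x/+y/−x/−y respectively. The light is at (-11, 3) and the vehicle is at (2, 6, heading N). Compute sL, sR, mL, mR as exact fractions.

left sensor world pos  = (-1, 9); dL² = 136
right sensor world pos = (5, 9); dR² = 292
sL = 120/136 = 15/17
sR = 120/292 = 30/73
mL = 0·sL + 1·sR = 30/73
mR = 1/2·sL + 0·sR = 15/34

15/17 30/73 30/73 15/34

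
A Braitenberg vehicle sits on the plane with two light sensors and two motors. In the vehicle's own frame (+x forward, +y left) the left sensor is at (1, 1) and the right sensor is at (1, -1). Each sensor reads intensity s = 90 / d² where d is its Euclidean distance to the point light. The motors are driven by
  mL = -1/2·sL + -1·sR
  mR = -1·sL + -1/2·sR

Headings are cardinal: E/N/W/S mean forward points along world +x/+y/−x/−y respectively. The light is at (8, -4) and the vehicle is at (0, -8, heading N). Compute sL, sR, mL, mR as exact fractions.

left sensor world pos  = (-1, -7); dL² = 90
right sensor world pos = (1, -7); dR² = 58
sL = 90/90 = 1
sR = 90/58 = 45/29
mL = -1/2·sL + -1·sR = -119/58
mR = -1·sL + -1/2·sR = -103/58

1 45/29 -119/58 -103/58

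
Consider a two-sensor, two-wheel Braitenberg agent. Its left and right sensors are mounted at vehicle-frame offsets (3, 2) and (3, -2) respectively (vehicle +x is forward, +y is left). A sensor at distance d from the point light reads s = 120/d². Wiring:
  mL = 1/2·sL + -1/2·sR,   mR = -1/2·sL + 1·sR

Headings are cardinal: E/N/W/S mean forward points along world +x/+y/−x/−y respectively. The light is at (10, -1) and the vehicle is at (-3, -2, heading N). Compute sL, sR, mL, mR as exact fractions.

120/229 24/25 -1248/5725 3996/5725

left sensor world pos  = (-5, 1); dL² = 229
right sensor world pos = (-1, 1); dR² = 125
sL = 120/229 = 120/229
sR = 120/125 = 24/25
mL = 1/2·sL + -1/2·sR = -1248/5725
mR = -1/2·sL + 1·sR = 3996/5725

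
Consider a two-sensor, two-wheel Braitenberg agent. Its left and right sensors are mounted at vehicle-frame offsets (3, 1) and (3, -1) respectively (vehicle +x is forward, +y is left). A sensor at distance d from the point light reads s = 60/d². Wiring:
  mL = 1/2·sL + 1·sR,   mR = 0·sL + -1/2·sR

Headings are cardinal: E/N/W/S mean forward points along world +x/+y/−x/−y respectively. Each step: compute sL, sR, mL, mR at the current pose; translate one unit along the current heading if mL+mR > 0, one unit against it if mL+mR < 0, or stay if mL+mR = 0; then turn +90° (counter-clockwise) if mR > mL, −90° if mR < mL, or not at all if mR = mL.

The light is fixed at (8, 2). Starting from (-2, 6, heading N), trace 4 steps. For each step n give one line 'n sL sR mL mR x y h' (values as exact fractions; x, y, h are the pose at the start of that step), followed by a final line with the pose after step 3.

n=0: pose=(-2,6,N); sL=6/17, sR=6/13; mL=141/221, mR=-3/13; mL+mR=90/221 → advance +1; mR−mL=-192/221 → turn -1·90°
n=1: pose=(-2,7,E); sL=12/17, sR=12/13; mL=282/221, mR=-6/13; mL+mR=180/221 → advance +1; mR−mL=-384/221 → turn -1·90°
n=2: pose=(-1,7,S); sL=15/17, sR=15/26; mL=225/221, mR=-15/52; mL+mR=645/884 → advance +1; mR−mL=-1155/884 → turn -1·90°
n=3: pose=(-1,6,W); sL=20/51, sR=60/169; mL=4750/8619, mR=-30/169; mL+mR=3220/8619 → advance +1; mR−mL=-6280/8619 → turn -1·90°

0 6/17 6/13 141/221 -3/13 -2 6 N
1 12/17 12/13 282/221 -6/13 -2 7 E
2 15/17 15/26 225/221 -15/52 -1 7 S
3 20/51 60/169 4750/8619 -30/169 -1 6 W
final -2 6 N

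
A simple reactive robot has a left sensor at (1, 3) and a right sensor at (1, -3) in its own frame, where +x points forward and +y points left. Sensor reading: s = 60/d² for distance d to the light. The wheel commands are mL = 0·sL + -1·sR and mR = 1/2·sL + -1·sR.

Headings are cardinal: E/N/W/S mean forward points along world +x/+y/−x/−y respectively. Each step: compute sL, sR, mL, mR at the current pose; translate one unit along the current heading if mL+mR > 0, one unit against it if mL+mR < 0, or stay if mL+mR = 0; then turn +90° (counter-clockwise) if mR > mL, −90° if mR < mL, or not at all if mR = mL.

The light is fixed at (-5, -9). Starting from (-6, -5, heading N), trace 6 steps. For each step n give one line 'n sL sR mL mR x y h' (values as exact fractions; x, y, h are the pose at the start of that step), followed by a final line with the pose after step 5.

n=0: pose=(-6,-5,N); sL=60/41, sR=60/29; mL=-60/29, mR=-1590/1189; mL+mR=-4050/1189 → advance -1; mR−mL=30/41 → turn +1·90°
n=1: pose=(-6,-6,W); sL=15, sR=3/2; mL=-3/2, mR=6; mL+mR=9/2 → advance +1; mR−mL=15/2 → turn +1·90°
n=2: pose=(-7,-6,S); sL=12, sR=60/29; mL=-60/29, mR=114/29; mL+mR=54/29 → advance +1; mR−mL=6 → turn +1·90°
n=3: pose=(-7,-7,E); sL=30/13, sR=30; mL=-30, mR=-375/13; mL+mR=-765/13 → advance -1; mR−mL=15/13 → turn +1·90°
n=4: pose=(-8,-7,N); sL=4/3, sR=20/3; mL=-20/3, mR=-6; mL+mR=-38/3 → advance -1; mR−mL=2/3 → turn +1·90°
n=5: pose=(-8,-8,W); sL=3, sR=15/8; mL=-15/8, mR=-3/8; mL+mR=-9/4 → advance -1; mR−mL=3/2 → turn +1·90°

0 60/41 60/29 -60/29 -1590/1189 -6 -5 N
1 15 3/2 -3/2 6 -6 -6 W
2 12 60/29 -60/29 114/29 -7 -6 S
3 30/13 30 -30 -375/13 -7 -7 E
4 4/3 20/3 -20/3 -6 -8 -7 N
5 3 15/8 -15/8 -3/8 -8 -8 W
final -7 -8 S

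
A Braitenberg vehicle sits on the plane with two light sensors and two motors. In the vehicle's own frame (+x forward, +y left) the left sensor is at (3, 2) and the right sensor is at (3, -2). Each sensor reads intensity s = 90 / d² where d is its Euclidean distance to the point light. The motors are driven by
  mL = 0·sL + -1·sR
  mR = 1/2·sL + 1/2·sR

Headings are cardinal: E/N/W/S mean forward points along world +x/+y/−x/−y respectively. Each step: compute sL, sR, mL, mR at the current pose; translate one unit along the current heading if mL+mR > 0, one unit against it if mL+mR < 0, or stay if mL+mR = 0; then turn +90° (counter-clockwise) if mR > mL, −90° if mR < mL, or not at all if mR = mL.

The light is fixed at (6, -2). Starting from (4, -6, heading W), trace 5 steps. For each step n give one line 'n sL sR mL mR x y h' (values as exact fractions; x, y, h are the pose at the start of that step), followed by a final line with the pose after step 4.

n=0: pose=(4,-6,W); sL=90/61, sR=90/29; mL=-90/29, mR=4050/1769; mL+mR=-1440/1769 → advance -1; mR−mL=9540/1769 → turn +1·90°
n=1: pose=(5,-6,S); sL=9/5, sR=45/29; mL=-45/29, mR=243/145; mL+mR=18/145 → advance +1; mR−mL=468/145 → turn +1·90°
n=2: pose=(5,-7,E); sL=90/13, sR=90/53; mL=-90/53, mR=2970/689; mL+mR=1800/689 → advance +1; mR−mL=4140/689 → turn +1·90°
n=3: pose=(6,-7,N); sL=45/4, sR=45/4; mL=-45/4, mR=45/4; mL+mR=0 → advance +0; mR−mL=45/2 → turn +1·90°
n=4: pose=(6,-7,W); sL=45/29, sR=5; mL=-5, mR=95/29; mL+mR=-50/29 → advance -1; mR−mL=240/29 → turn +1·90°

0 90/61 90/29 -90/29 4050/1769 4 -6 W
1 9/5 45/29 -45/29 243/145 5 -6 S
2 90/13 90/53 -90/53 2970/689 5 -7 E
3 45/4 45/4 -45/4 45/4 6 -7 N
4 45/29 5 -5 95/29 6 -7 W
final 7 -7 S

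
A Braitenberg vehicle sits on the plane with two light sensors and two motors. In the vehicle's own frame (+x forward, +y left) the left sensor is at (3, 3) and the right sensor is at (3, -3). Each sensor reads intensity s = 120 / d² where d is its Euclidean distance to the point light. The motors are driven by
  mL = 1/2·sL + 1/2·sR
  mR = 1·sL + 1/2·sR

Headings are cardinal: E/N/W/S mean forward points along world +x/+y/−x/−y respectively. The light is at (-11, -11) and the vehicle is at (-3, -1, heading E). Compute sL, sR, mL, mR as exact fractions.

12/29 12/17 276/493 378/493

left sensor world pos  = (0, 2); dL² = 290
right sensor world pos = (0, -4); dR² = 170
sL = 120/290 = 12/29
sR = 120/170 = 12/17
mL = 1/2·sL + 1/2·sR = 276/493
mR = 1·sL + 1/2·sR = 378/493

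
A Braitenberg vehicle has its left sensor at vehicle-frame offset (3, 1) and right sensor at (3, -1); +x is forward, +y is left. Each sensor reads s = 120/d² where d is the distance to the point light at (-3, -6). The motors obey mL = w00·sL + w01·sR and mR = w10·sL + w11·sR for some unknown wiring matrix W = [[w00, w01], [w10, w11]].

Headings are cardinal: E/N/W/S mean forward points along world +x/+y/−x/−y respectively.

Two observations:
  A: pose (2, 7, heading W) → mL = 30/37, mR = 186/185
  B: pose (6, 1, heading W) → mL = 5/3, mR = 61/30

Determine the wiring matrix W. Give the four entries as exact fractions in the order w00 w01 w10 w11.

obs A: pose=(2,7,W) → sL=30/37, sR=3/5, mL=30/37, mR=186/185
obs B: pose=(6,1,W) → sL=5/3, sR=6/5, mL=5/3, mR=61/30
sensor matrix S = [[30/37, 3/5], [5/3, 6/5]]; det S = -1/37
solve [mL_A; mL_B] = S·[w00; w01] and [mR_A; mR_B] = S·[w10; w11]:
  w00 = 1, w01 = 0, w10 = 1/2, w11 = 1

1 0 1/2 1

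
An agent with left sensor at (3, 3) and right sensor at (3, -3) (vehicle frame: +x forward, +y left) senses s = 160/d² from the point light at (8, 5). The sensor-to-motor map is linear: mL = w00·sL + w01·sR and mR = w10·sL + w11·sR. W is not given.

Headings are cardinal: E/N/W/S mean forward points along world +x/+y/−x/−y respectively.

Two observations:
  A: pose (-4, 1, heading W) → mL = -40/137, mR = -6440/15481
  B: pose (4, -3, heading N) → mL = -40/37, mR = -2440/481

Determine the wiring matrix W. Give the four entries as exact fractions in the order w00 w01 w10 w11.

-1/2 0 1/2 -1

obs A: pose=(-4,1,W) → sL=80/137, sR=80/113, mL=-40/137, mR=-6440/15481
obs B: pose=(4,-3,N) → sL=80/37, sR=80/13, mL=-40/37, mR=-2440/481
sensor matrix S = [[80/137, 80/113], [80/37, 80/13]]; det S = 15360000/7446361
solve [mL_A; mL_B] = S·[w00; w01] and [mR_A; mR_B] = S·[w10; w11]:
  w00 = -1/2, w01 = 0, w10 = 1/2, w11 = -1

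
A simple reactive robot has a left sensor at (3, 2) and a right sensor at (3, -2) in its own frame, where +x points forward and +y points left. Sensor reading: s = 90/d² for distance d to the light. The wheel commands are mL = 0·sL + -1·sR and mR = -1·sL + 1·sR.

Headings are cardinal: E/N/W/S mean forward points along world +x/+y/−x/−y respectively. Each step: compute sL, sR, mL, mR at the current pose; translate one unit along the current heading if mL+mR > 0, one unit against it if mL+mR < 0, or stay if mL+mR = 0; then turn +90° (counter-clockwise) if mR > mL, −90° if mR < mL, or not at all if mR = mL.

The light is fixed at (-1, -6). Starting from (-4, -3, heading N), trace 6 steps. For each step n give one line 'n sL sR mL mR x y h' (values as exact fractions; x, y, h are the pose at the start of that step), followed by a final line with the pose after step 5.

0 90/61 90/37 -90/37 2160/2257 -4 -3 N
1 5/2 45/26 -45/26 -10/13 -4 -4 W
2 90 90/17 -90/17 -1440/17 -3 -4 S
3 45/13 9/5 -9/5 -108/65 -3 -3 W
4 90 10 -10 -80 -2 -3 S
5 9/2 45/26 -45/26 -36/13 -2 -2 W
final -1 -2 N

n=0: pose=(-4,-3,N); sL=90/61, sR=90/37; mL=-90/37, mR=2160/2257; mL+mR=-90/61 → advance -1; mR−mL=7650/2257 → turn +1·90°
n=1: pose=(-4,-4,W); sL=5/2, sR=45/26; mL=-45/26, mR=-10/13; mL+mR=-5/2 → advance -1; mR−mL=25/26 → turn +1·90°
n=2: pose=(-3,-4,S); sL=90, sR=90/17; mL=-90/17, mR=-1440/17; mL+mR=-90 → advance -1; mR−mL=-1350/17 → turn -1·90°
n=3: pose=(-3,-3,W); sL=45/13, sR=9/5; mL=-9/5, mR=-108/65; mL+mR=-45/13 → advance -1; mR−mL=9/65 → turn +1·90°
n=4: pose=(-2,-3,S); sL=90, sR=10; mL=-10, mR=-80; mL+mR=-90 → advance -1; mR−mL=-70 → turn -1·90°
n=5: pose=(-2,-2,W); sL=9/2, sR=45/26; mL=-45/26, mR=-36/13; mL+mR=-9/2 → advance -1; mR−mL=-27/26 → turn -1·90°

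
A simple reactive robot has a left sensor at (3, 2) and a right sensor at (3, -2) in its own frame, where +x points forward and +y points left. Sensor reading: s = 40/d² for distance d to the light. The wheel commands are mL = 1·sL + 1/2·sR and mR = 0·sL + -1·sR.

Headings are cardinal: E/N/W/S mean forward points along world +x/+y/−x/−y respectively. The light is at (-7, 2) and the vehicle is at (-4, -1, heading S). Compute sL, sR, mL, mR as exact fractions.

left sensor world pos  = (-2, -4); dL² = 61
right sensor world pos = (-6, -4); dR² = 37
sL = 40/61 = 40/61
sR = 40/37 = 40/37
mL = 1·sL + 1/2·sR = 2700/2257
mR = 0·sL + -1·sR = -40/37

40/61 40/37 2700/2257 -40/37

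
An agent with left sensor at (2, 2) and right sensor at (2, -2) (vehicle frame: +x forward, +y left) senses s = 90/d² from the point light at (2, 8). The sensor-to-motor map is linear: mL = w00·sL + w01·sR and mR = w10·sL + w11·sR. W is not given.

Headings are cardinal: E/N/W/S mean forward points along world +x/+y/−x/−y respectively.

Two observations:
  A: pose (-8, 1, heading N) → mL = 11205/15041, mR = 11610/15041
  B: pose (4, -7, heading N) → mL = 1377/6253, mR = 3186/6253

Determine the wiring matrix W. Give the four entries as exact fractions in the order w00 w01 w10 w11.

obs A: pose=(-8,1,N) → sL=90/169, sR=90/89, mL=11205/15041, mR=11610/15041
obs B: pose=(4,-7,N) → sL=90/169, sR=18/37, mL=1377/6253, mR=3186/6253
sensor matrix S = [[90/169, 90/89], [90/169, 18/37]]; det S = -155520/556517
solve [mL_A; mL_B] = S·[w00; w01] and [mR_A; mR_B] = S·[w10; w11]:
  w00 = -1/2, w01 = 1, w10 = 1/2, w11 = 1/2

-1/2 1 1/2 1/2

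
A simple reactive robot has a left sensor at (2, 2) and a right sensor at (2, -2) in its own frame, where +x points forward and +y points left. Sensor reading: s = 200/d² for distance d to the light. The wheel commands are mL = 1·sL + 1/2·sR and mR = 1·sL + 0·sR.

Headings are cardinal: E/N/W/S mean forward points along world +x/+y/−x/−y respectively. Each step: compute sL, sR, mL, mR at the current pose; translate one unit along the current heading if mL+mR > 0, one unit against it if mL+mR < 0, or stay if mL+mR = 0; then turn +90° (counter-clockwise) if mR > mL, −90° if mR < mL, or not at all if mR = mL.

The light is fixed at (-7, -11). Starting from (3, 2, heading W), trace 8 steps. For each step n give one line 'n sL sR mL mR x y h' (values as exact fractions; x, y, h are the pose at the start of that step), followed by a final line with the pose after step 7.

0 40/37 200/289 15260/10693 40/37 3 2 W
1 100/137 100/173 24150/23701 100/137 2 2 N
2 200/377 40/53 18140/19981 200/377 2 3 E
3 25/36 25/26 275/234 25/36 3 3 S
4 40/37 200/289 15260/10693 40/37 3 2 W
5 100/137 100/173 24150/23701 100/137 2 2 N
6 200/377 40/53 18140/19981 200/377 2 3 E
7 25/36 25/26 275/234 25/36 3 3 S
final 3 2 W

n=0: pose=(3,2,W); sL=40/37, sR=200/289; mL=15260/10693, mR=40/37; mL+mR=26820/10693 → advance +1; mR−mL=-100/289 → turn -1·90°
n=1: pose=(2,2,N); sL=100/137, sR=100/173; mL=24150/23701, mR=100/137; mL+mR=41450/23701 → advance +1; mR−mL=-50/173 → turn -1·90°
n=2: pose=(2,3,E); sL=200/377, sR=40/53; mL=18140/19981, mR=200/377; mL+mR=28740/19981 → advance +1; mR−mL=-20/53 → turn -1·90°
n=3: pose=(3,3,S); sL=25/36, sR=25/26; mL=275/234, mR=25/36; mL+mR=875/468 → advance +1; mR−mL=-25/52 → turn -1·90°
n=4: pose=(3,2,W); sL=40/37, sR=200/289; mL=15260/10693, mR=40/37; mL+mR=26820/10693 → advance +1; mR−mL=-100/289 → turn -1·90°
n=5: pose=(2,2,N); sL=100/137, sR=100/173; mL=24150/23701, mR=100/137; mL+mR=41450/23701 → advance +1; mR−mL=-50/173 → turn -1·90°
n=6: pose=(2,3,E); sL=200/377, sR=40/53; mL=18140/19981, mR=200/377; mL+mR=28740/19981 → advance +1; mR−mL=-20/53 → turn -1·90°
n=7: pose=(3,3,S); sL=25/36, sR=25/26; mL=275/234, mR=25/36; mL+mR=875/468 → advance +1; mR−mL=-25/52 → turn -1·90°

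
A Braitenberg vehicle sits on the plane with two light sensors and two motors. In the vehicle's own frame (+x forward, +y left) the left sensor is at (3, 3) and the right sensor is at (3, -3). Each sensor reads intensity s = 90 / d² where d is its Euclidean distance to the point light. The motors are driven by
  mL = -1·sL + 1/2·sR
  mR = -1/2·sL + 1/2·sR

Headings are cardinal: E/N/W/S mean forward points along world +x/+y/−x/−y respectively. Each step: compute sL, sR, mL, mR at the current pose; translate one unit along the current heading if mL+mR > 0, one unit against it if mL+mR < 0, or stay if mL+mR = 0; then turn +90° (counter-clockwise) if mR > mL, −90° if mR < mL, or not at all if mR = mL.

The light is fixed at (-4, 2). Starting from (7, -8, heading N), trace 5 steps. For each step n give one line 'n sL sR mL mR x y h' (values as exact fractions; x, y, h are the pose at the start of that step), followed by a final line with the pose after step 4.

0 90/113 18/49 -3393/5537 -1188/5537 7 -8 N
1 9/26 45/64 9/1664 297/1664 7 -9 W
2 18/73 18/49 -225/3577 216/3577 6 -9 S
3 45/109 45/169 -10305/36842 -1350/18421 6 -8 E
4 18/17 90/193 -2709/3281 -972/3281 5 -8 N
final 5 -9 W

n=0: pose=(7,-8,N); sL=90/113, sR=18/49; mL=-3393/5537, mR=-1188/5537; mL+mR=-4581/5537 → advance -1; mR−mL=45/113 → turn +1·90°
n=1: pose=(7,-9,W); sL=9/26, sR=45/64; mL=9/1664, mR=297/1664; mL+mR=153/832 → advance +1; mR−mL=9/52 → turn +1·90°
n=2: pose=(6,-9,S); sL=18/73, sR=18/49; mL=-225/3577, mR=216/3577; mL+mR=-9/3577 → advance -1; mR−mL=9/73 → turn +1·90°
n=3: pose=(6,-8,E); sL=45/109, sR=45/169; mL=-10305/36842, mR=-1350/18421; mL+mR=-13005/36842 → advance -1; mR−mL=45/218 → turn +1·90°
n=4: pose=(5,-8,N); sL=18/17, sR=90/193; mL=-2709/3281, mR=-972/3281; mL+mR=-3681/3281 → advance -1; mR−mL=9/17 → turn +1·90°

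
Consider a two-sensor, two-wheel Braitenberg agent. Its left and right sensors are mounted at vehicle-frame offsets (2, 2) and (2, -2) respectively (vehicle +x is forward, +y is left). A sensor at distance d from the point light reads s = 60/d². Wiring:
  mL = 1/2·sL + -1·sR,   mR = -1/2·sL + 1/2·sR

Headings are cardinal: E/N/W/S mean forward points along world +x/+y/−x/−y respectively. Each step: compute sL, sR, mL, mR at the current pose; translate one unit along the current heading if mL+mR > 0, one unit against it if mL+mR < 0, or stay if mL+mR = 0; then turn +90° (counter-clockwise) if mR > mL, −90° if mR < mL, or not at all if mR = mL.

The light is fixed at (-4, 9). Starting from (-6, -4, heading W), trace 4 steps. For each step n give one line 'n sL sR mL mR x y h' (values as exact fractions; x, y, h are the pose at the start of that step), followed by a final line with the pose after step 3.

n=0: pose=(-6,-4,W); sL=60/241, sR=60/137; mL=-10350/33017, mR=3120/33017; mL+mR=-30/137 → advance -1; mR−mL=13470/33017 → turn +1·90°
n=1: pose=(-5,-4,S); sL=30/113, sR=10/39; mL=-545/4407, mR=-20/4407; mL+mR=-5/39 → advance -1; mR−mL=175/1469 → turn +1·90°
n=2: pose=(-5,-3,E); sL=60/101, sR=60/197; mL=-150/19897, mR=-2880/19897; mL+mR=-30/197 → advance -1; mR−mL=-2730/19897 → turn -1·90°
n=3: pose=(-6,-3,S); sL=15/49, sR=15/53; mL=-675/5194, mR=-30/2597; mL+mR=-15/106 → advance -1; mR−mL=615/5194 → turn +1·90°

0 60/241 60/137 -10350/33017 3120/33017 -6 -4 W
1 30/113 10/39 -545/4407 -20/4407 -5 -4 S
2 60/101 60/197 -150/19897 -2880/19897 -5 -3 E
3 15/49 15/53 -675/5194 -30/2597 -6 -3 S
final -6 -2 E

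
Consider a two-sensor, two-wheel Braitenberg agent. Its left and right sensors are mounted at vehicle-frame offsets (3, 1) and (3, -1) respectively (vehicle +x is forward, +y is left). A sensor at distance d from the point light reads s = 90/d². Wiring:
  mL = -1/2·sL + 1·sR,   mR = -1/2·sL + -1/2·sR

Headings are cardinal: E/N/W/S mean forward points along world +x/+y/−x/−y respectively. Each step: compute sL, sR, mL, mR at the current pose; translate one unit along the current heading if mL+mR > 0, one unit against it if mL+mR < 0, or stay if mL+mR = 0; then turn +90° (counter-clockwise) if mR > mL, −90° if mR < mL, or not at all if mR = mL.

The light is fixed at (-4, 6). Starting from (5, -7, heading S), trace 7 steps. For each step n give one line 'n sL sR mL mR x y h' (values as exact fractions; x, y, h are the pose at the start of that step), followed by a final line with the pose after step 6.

n=0: pose=(5,-7,S); sL=45/178, sR=9/32; mL=441/2848, mR=-1521/5696; mL+mR=-639/5696 → advance -1; mR−mL=-27/64 → turn -1·90°
n=1: pose=(5,-6,W); sL=18/41, sR=90/157; mL=2277/6437, mR=-3258/6437; mL+mR=-981/6437 → advance -1; mR−mL=-135/157 → turn -1·90°
n=2: pose=(6,-6,N); sL=5/9, sR=45/101; mL=305/1818, mR=-455/909; mL+mR=-605/1818 → advance -1; mR−mL=-135/202 → turn -1·90°
n=3: pose=(6,-7,E); sL=90/313, sR=18/73; mL=2349/22849, mR=-6102/22849; mL+mR=-3753/22849 → advance -1; mR−mL=-27/73 → turn -1·90°
n=4: pose=(5,-7,S); sL=45/178, sR=9/32; mL=441/2848, mR=-1521/5696; mL+mR=-639/5696 → advance -1; mR−mL=-27/64 → turn -1·90°
n=5: pose=(5,-6,W); sL=18/41, sR=90/157; mL=2277/6437, mR=-3258/6437; mL+mR=-981/6437 → advance -1; mR−mL=-135/157 → turn -1·90°
n=6: pose=(6,-6,N); sL=5/9, sR=45/101; mL=305/1818, mR=-455/909; mL+mR=-605/1818 → advance -1; mR−mL=-135/202 → turn -1·90°

0 45/178 9/32 441/2848 -1521/5696 5 -7 S
1 18/41 90/157 2277/6437 -3258/6437 5 -6 W
2 5/9 45/101 305/1818 -455/909 6 -6 N
3 90/313 18/73 2349/22849 -6102/22849 6 -7 E
4 45/178 9/32 441/2848 -1521/5696 5 -7 S
5 18/41 90/157 2277/6437 -3258/6437 5 -6 W
6 5/9 45/101 305/1818 -455/909 6 -6 N
final 6 -7 E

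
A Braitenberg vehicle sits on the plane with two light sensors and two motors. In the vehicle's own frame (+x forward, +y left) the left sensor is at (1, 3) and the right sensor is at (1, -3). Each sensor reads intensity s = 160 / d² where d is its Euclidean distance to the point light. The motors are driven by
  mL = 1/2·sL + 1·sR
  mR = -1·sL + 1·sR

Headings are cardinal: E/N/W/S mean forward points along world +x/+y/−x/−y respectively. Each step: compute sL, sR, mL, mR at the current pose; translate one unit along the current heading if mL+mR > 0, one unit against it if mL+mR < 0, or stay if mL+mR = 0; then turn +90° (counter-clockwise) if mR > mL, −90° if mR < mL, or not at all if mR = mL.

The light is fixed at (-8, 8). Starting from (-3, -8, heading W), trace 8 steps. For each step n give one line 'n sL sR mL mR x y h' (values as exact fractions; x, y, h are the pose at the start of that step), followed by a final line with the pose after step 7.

n=0: pose=(-3,-8,W); sL=160/377, sR=32/37; mL=15024/13949, mR=6144/13949; mL+mR=21168/13949 → advance +1; mR−mL=-240/377 → turn -1·90°
n=1: pose=(-4,-8,N); sL=80/113, sR=80/137; mL=14520/15481, mR=-1920/15481; mL+mR=12600/15481 → advance +1; mR−mL=-120/113 → turn -1·90°
n=2: pose=(-4,-7,E); sL=160/169, sR=160/349; mL=54960/58981, mR=-28800/58981; mL+mR=26160/58981 → advance +1; mR−mL=-240/169 → turn -1·90°
n=3: pose=(-3,-7,S); sL=1/2, sR=8/13; mL=45/52, mR=3/26; mL+mR=51/52 → advance +1; mR−mL=-3/4 → turn -1·90°
n=4: pose=(-3,-8,W); sL=160/377, sR=32/37; mL=15024/13949, mR=6144/13949; mL+mR=21168/13949 → advance +1; mR−mL=-240/377 → turn -1·90°
n=5: pose=(-4,-8,N); sL=80/113, sR=80/137; mL=14520/15481, mR=-1920/15481; mL+mR=12600/15481 → advance +1; mR−mL=-120/113 → turn -1·90°
n=6: pose=(-4,-7,E); sL=160/169, sR=160/349; mL=54960/58981, mR=-28800/58981; mL+mR=26160/58981 → advance +1; mR−mL=-240/169 → turn -1·90°
n=7: pose=(-3,-7,S); sL=1/2, sR=8/13; mL=45/52, mR=3/26; mL+mR=51/52 → advance +1; mR−mL=-3/4 → turn -1·90°

0 160/377 32/37 15024/13949 6144/13949 -3 -8 W
1 80/113 80/137 14520/15481 -1920/15481 -4 -8 N
2 160/169 160/349 54960/58981 -28800/58981 -4 -7 E
3 1/2 8/13 45/52 3/26 -3 -7 S
4 160/377 32/37 15024/13949 6144/13949 -3 -8 W
5 80/113 80/137 14520/15481 -1920/15481 -4 -8 N
6 160/169 160/349 54960/58981 -28800/58981 -4 -7 E
7 1/2 8/13 45/52 3/26 -3 -7 S
final -3 -8 W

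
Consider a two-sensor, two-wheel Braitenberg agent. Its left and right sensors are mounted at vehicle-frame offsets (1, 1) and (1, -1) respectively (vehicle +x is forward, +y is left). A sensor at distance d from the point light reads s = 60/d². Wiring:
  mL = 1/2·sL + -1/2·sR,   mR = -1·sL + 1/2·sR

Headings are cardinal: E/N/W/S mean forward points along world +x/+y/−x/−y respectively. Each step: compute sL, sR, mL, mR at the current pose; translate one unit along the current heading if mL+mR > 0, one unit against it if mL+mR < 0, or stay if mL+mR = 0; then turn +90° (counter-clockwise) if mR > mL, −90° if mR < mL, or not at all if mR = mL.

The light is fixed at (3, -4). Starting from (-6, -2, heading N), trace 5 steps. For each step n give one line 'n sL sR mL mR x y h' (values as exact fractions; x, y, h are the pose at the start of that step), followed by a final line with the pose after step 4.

0 60/109 60/73 -1080/7957 -1110/7957 -6 -2 N
1 15/17 15/16 -15/544 -225/544 -6 -3 E
2 20/27 60/121 400/3267 -1610/3267 -7 -3 S
3 30/61 6/13 12/793 -207/793 -7 -2 W
4 60/109 60/73 -1080/7957 -1110/7957 -6 -2 N
final -6 -3 E

n=0: pose=(-6,-2,N); sL=60/109, sR=60/73; mL=-1080/7957, mR=-1110/7957; mL+mR=-30/109 → advance -1; mR−mL=-30/7957 → turn -1·90°
n=1: pose=(-6,-3,E); sL=15/17, sR=15/16; mL=-15/544, mR=-225/544; mL+mR=-15/34 → advance -1; mR−mL=-105/272 → turn -1·90°
n=2: pose=(-7,-3,S); sL=20/27, sR=60/121; mL=400/3267, mR=-1610/3267; mL+mR=-10/27 → advance -1; mR−mL=-670/1089 → turn -1·90°
n=3: pose=(-7,-2,W); sL=30/61, sR=6/13; mL=12/793, mR=-207/793; mL+mR=-15/61 → advance -1; mR−mL=-219/793 → turn -1·90°
n=4: pose=(-6,-2,N); sL=60/109, sR=60/73; mL=-1080/7957, mR=-1110/7957; mL+mR=-30/109 → advance -1; mR−mL=-30/7957 → turn -1·90°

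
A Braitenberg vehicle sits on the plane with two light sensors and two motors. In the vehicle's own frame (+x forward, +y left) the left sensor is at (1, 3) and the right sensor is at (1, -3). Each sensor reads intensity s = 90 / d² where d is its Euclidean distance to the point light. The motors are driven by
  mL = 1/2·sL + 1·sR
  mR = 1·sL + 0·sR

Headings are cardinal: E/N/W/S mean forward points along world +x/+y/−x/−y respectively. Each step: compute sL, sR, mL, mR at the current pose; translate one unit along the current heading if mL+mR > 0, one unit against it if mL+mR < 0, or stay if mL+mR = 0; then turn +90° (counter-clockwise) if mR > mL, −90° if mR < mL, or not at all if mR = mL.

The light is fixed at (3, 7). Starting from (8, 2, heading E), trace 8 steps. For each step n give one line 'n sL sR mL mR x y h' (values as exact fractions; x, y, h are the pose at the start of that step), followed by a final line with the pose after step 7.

0 9/4 9/10 81/40 9/4 8 2 E
1 18/5 90/97 1323/485 18/5 9 2 N
2 45/37 45/13 3915/962 45/37 9 3 W
3 90/13 90/73 4455/949 90/13 8 3 N
4 45/26 45/8 675/104 45/26 8 4 W
5 18 90/53 567/53 18 7 4 N
6 45/17 9 351/34 45/17 7 5 W
7 90 90/37 1755/37 90 6 5 N
final 6 6 W

n=0: pose=(8,2,E); sL=9/4, sR=9/10; mL=81/40, mR=9/4; mL+mR=171/40 → advance +1; mR−mL=9/40 → turn +1·90°
n=1: pose=(9,2,N); sL=18/5, sR=90/97; mL=1323/485, mR=18/5; mL+mR=3069/485 → advance +1; mR−mL=423/485 → turn +1·90°
n=2: pose=(9,3,W); sL=45/37, sR=45/13; mL=3915/962, mR=45/37; mL+mR=5085/962 → advance +1; mR−mL=-2745/962 → turn -1·90°
n=3: pose=(8,3,N); sL=90/13, sR=90/73; mL=4455/949, mR=90/13; mL+mR=11025/949 → advance +1; mR−mL=2115/949 → turn +1·90°
n=4: pose=(8,4,W); sL=45/26, sR=45/8; mL=675/104, mR=45/26; mL+mR=855/104 → advance +1; mR−mL=-495/104 → turn -1·90°
n=5: pose=(7,4,N); sL=18, sR=90/53; mL=567/53, mR=18; mL+mR=1521/53 → advance +1; mR−mL=387/53 → turn +1·90°
n=6: pose=(7,5,W); sL=45/17, sR=9; mL=351/34, mR=45/17; mL+mR=441/34 → advance +1; mR−mL=-261/34 → turn -1·90°
n=7: pose=(6,5,N); sL=90, sR=90/37; mL=1755/37, mR=90; mL+mR=5085/37 → advance +1; mR−mL=1575/37 → turn +1·90°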